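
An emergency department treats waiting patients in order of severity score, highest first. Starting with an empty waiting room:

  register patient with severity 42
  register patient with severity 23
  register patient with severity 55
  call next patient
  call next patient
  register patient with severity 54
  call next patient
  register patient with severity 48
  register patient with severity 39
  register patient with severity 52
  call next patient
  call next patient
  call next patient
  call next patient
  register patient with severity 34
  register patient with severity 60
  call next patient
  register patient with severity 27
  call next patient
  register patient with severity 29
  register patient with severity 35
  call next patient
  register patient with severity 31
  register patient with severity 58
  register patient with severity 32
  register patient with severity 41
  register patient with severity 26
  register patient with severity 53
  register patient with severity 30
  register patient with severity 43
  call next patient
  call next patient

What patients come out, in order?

insert 42 → {42}
insert 23 → {42, 23}
insert 55 → {55, 42, 23}
call next patient → 55; now {42, 23}
call next patient → 42; now {23}
insert 54 → {54, 23}
call next patient → 54; now {23}
insert 48 → {48, 23}
insert 39 → {48, 39, 23}
insert 52 → {52, 48, 39, 23}
call next patient → 52; now {48, 39, 23}
call next patient → 48; now {39, 23}
call next patient → 39; now {23}
call next patient → 23; now {}
insert 34 → {34}
insert 60 → {60, 34}
call next patient → 60; now {34}
insert 27 → {34, 27}
call next patient → 34; now {27}
insert 29 → {29, 27}
insert 35 → {35, 29, 27}
call next patient → 35; now {29, 27}
insert 31 → {31, 29, 27}
insert 58 → {58, 31, 29, 27}
insert 32 → {58, 32, 31, 29, 27}
insert 41 → {58, 41, 32, 31, 29, 27}
insert 26 → {58, 41, 32, 31, 29, 27, 26}
insert 53 → {58, 53, 41, 32, 31, 29, 27, 26}
insert 30 → {58, 53, 41, 32, 31, 30, 29, 27, 26}
insert 43 → {58, 53, 43, 41, 32, 31, 30, 29, 27, 26}
call next patient → 58; now {53, 43, 41, 32, 31, 30, 29, 27, 26}
call next patient → 53; now {43, 41, 32, 31, 30, 29, 27, 26}

55, 42, 54, 52, 48, 39, 23, 60, 34, 35, 58, 53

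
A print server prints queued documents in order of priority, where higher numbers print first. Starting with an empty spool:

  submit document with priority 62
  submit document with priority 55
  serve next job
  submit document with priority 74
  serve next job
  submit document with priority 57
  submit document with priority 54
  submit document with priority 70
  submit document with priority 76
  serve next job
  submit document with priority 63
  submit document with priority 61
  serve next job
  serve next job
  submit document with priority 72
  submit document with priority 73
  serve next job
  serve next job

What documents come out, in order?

insert 62 → {62}
insert 55 → {62, 55}
serve next job → 62; now {55}
insert 74 → {74, 55}
serve next job → 74; now {55}
insert 57 → {57, 55}
insert 54 → {57, 55, 54}
insert 70 → {70, 57, 55, 54}
insert 76 → {76, 70, 57, 55, 54}
serve next job → 76; now {70, 57, 55, 54}
insert 63 → {70, 63, 57, 55, 54}
insert 61 → {70, 63, 61, 57, 55, 54}
serve next job → 70; now {63, 61, 57, 55, 54}
serve next job → 63; now {61, 57, 55, 54}
insert 72 → {72, 61, 57, 55, 54}
insert 73 → {73, 72, 61, 57, 55, 54}
serve next job → 73; now {72, 61, 57, 55, 54}
serve next job → 72; now {61, 57, 55, 54}

62 → 74 → 76 → 70 → 63 → 73 → 72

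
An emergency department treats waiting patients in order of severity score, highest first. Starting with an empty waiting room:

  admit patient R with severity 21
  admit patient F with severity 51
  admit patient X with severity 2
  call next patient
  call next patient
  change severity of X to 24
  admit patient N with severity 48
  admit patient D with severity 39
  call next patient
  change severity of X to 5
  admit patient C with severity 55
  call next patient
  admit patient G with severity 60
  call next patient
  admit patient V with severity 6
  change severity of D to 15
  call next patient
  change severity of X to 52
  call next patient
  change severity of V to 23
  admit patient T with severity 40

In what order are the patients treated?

add R (severity 21) → {R:21}
add F (severity 51) → {F:51, R:21}
add X (severity 2) → {F:51, R:21, X:2}
call next patient → F; now {R:21, X:2}
call next patient → R; now {X:2}
update X to severity 24 → {X:24}
add N (severity 48) → {N:48, X:24}
add D (severity 39) → {N:48, D:39, X:24}
call next patient → N; now {D:39, X:24}
update X to severity 5 → {D:39, X:5}
add C (severity 55) → {C:55, D:39, X:5}
call next patient → C; now {D:39, X:5}
add G (severity 60) → {G:60, D:39, X:5}
call next patient → G; now {D:39, X:5}
add V (severity 6) → {D:39, V:6, X:5}
update D to severity 15 → {D:15, V:6, X:5}
call next patient → D; now {V:6, X:5}
update X to severity 52 → {X:52, V:6}
call next patient → X; now {V:6}
update V to severity 23 → {V:23}
add T (severity 40) → {T:40, V:23}

F → R → N → C → G → D → X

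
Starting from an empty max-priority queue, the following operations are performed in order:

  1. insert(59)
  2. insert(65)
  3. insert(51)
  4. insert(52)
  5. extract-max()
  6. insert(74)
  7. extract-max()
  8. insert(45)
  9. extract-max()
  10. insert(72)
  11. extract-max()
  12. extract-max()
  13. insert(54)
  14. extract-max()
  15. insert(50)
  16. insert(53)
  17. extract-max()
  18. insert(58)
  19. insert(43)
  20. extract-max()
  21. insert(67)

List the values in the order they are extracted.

insert 59 → {59}
insert 65 → {65, 59}
insert 51 → {65, 59, 51}
insert 52 → {65, 59, 52, 51}
extract-max → 65; now {59, 52, 51}
insert 74 → {74, 59, 52, 51}
extract-max → 74; now {59, 52, 51}
insert 45 → {59, 52, 51, 45}
extract-max → 59; now {52, 51, 45}
insert 72 → {72, 52, 51, 45}
extract-max → 72; now {52, 51, 45}
extract-max → 52; now {51, 45}
insert 54 → {54, 51, 45}
extract-max → 54; now {51, 45}
insert 50 → {51, 50, 45}
insert 53 → {53, 51, 50, 45}
extract-max → 53; now {51, 50, 45}
insert 58 → {58, 51, 50, 45}
insert 43 → {58, 51, 50, 45, 43}
extract-max → 58; now {51, 50, 45, 43}
insert 67 → {67, 51, 50, 45, 43}

65, 74, 59, 72, 52, 54, 53, 58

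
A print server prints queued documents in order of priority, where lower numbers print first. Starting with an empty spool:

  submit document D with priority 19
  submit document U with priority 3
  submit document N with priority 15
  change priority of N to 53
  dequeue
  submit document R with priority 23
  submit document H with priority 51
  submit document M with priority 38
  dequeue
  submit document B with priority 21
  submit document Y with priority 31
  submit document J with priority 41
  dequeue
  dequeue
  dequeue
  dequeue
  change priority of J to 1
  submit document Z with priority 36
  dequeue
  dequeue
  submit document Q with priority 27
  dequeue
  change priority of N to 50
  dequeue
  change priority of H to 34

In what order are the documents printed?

U → D → B → R → Y → M → J → Z → Q → N

add D (priority 19) → {D:19}
add U (priority 3) → {U:3, D:19}
add N (priority 15) → {U:3, N:15, D:19}
update N to priority 53 → {U:3, D:19, N:53}
dequeue → U; now {D:19, N:53}
add R (priority 23) → {D:19, R:23, N:53}
add H (priority 51) → {D:19, R:23, H:51, N:53}
add M (priority 38) → {D:19, R:23, M:38, H:51, N:53}
dequeue → D; now {R:23, M:38, H:51, N:53}
add B (priority 21) → {B:21, R:23, M:38, H:51, N:53}
add Y (priority 31) → {B:21, R:23, Y:31, M:38, H:51, N:53}
add J (priority 41) → {B:21, R:23, Y:31, M:38, J:41, H:51, N:53}
dequeue → B; now {R:23, Y:31, M:38, J:41, H:51, N:53}
dequeue → R; now {Y:31, M:38, J:41, H:51, N:53}
dequeue → Y; now {M:38, J:41, H:51, N:53}
dequeue → M; now {J:41, H:51, N:53}
update J to priority 1 → {J:1, H:51, N:53}
add Z (priority 36) → {J:1, Z:36, H:51, N:53}
dequeue → J; now {Z:36, H:51, N:53}
dequeue → Z; now {H:51, N:53}
add Q (priority 27) → {Q:27, H:51, N:53}
dequeue → Q; now {H:51, N:53}
update N to priority 50 → {N:50, H:51}
dequeue → N; now {H:51}
update H to priority 34 → {H:34}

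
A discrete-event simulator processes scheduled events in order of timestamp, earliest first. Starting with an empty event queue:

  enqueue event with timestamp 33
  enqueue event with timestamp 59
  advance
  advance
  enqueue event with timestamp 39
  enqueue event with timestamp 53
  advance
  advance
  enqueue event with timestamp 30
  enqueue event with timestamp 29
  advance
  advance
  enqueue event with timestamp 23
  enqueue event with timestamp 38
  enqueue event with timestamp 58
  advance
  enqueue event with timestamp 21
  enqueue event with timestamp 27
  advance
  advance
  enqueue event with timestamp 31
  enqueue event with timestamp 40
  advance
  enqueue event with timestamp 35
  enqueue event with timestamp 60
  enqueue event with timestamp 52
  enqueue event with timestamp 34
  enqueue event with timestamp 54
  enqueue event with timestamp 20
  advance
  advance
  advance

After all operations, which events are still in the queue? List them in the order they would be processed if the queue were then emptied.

[38, 40, 52, 54, 58, 60]

insert 33 → {33}
insert 59 → {33, 59}
advance → 33; now {59}
advance → 59; now {}
insert 39 → {39}
insert 53 → {39, 53}
advance → 39; now {53}
advance → 53; now {}
insert 30 → {30}
insert 29 → {29, 30}
advance → 29; now {30}
advance → 30; now {}
insert 23 → {23}
insert 38 → {23, 38}
insert 58 → {23, 38, 58}
advance → 23; now {38, 58}
insert 21 → {21, 38, 58}
insert 27 → {21, 27, 38, 58}
advance → 21; now {27, 38, 58}
advance → 27; now {38, 58}
insert 31 → {31, 38, 58}
insert 40 → {31, 38, 40, 58}
advance → 31; now {38, 40, 58}
insert 35 → {35, 38, 40, 58}
insert 60 → {35, 38, 40, 58, 60}
insert 52 → {35, 38, 40, 52, 58, 60}
insert 34 → {34, 35, 38, 40, 52, 58, 60}
insert 54 → {34, 35, 38, 40, 52, 54, 58, 60}
insert 20 → {20, 34, 35, 38, 40, 52, 54, 58, 60}
advance → 20; now {34, 35, 38, 40, 52, 54, 58, 60}
advance → 34; now {35, 38, 40, 52, 54, 58, 60}
advance → 35; now {38, 40, 52, 54, 58, 60}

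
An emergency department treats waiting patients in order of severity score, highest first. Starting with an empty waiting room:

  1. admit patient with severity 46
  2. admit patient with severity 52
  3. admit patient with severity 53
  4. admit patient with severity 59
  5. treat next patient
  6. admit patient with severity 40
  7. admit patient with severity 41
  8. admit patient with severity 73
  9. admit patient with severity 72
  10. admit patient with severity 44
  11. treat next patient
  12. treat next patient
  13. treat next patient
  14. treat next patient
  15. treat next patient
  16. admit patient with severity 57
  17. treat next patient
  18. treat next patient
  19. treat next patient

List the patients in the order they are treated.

insert 46 → {46}
insert 52 → {52, 46}
insert 53 → {53, 52, 46}
insert 59 → {59, 53, 52, 46}
treat next patient → 59; now {53, 52, 46}
insert 40 → {53, 52, 46, 40}
insert 41 → {53, 52, 46, 41, 40}
insert 73 → {73, 53, 52, 46, 41, 40}
insert 72 → {73, 72, 53, 52, 46, 41, 40}
insert 44 → {73, 72, 53, 52, 46, 44, 41, 40}
treat next patient → 73; now {72, 53, 52, 46, 44, 41, 40}
treat next patient → 72; now {53, 52, 46, 44, 41, 40}
treat next patient → 53; now {52, 46, 44, 41, 40}
treat next patient → 52; now {46, 44, 41, 40}
treat next patient → 46; now {44, 41, 40}
insert 57 → {57, 44, 41, 40}
treat next patient → 57; now {44, 41, 40}
treat next patient → 44; now {41, 40}
treat next patient → 41; now {40}

59 → 73 → 72 → 53 → 52 → 46 → 57 → 44 → 41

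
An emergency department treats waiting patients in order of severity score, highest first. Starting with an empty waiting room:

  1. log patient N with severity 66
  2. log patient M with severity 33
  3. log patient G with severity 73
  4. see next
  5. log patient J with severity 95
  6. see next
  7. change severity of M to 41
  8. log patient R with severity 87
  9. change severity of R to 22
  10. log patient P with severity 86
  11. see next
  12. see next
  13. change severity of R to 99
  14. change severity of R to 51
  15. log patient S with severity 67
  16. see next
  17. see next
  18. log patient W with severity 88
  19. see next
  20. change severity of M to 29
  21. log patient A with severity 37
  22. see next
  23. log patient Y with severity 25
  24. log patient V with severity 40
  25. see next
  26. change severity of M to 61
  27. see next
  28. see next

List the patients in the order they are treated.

add N (severity 66) → {N:66}
add M (severity 33) → {N:66, M:33}
add G (severity 73) → {G:73, N:66, M:33}
see next → G; now {N:66, M:33}
add J (severity 95) → {J:95, N:66, M:33}
see next → J; now {N:66, M:33}
update M to severity 41 → {N:66, M:41}
add R (severity 87) → {R:87, N:66, M:41}
update R to severity 22 → {N:66, M:41, R:22}
add P (severity 86) → {P:86, N:66, M:41, R:22}
see next → P; now {N:66, M:41, R:22}
see next → N; now {M:41, R:22}
update R to severity 99 → {R:99, M:41}
update R to severity 51 → {R:51, M:41}
add S (severity 67) → {S:67, R:51, M:41}
see next → S; now {R:51, M:41}
see next → R; now {M:41}
add W (severity 88) → {W:88, M:41}
see next → W; now {M:41}
update M to severity 29 → {M:29}
add A (severity 37) → {A:37, M:29}
see next → A; now {M:29}
add Y (severity 25) → {M:29, Y:25}
add V (severity 40) → {V:40, M:29, Y:25}
see next → V; now {M:29, Y:25}
update M to severity 61 → {M:61, Y:25}
see next → M; now {Y:25}
see next → Y; now {}

[G, J, P, N, S, R, W, A, V, M, Y]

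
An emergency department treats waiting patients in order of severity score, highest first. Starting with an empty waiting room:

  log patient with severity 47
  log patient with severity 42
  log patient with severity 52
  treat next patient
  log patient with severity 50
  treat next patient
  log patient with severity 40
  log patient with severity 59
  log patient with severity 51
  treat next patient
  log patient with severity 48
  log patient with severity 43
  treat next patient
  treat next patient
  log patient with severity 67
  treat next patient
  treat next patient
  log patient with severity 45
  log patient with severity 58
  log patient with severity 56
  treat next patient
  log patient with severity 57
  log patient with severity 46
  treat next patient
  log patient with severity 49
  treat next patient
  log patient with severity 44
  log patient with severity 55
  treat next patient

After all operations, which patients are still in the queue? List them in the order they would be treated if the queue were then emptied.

insert 47 → {47}
insert 42 → {47, 42}
insert 52 → {52, 47, 42}
treat next patient → 52; now {47, 42}
insert 50 → {50, 47, 42}
treat next patient → 50; now {47, 42}
insert 40 → {47, 42, 40}
insert 59 → {59, 47, 42, 40}
insert 51 → {59, 51, 47, 42, 40}
treat next patient → 59; now {51, 47, 42, 40}
insert 48 → {51, 48, 47, 42, 40}
insert 43 → {51, 48, 47, 43, 42, 40}
treat next patient → 51; now {48, 47, 43, 42, 40}
treat next patient → 48; now {47, 43, 42, 40}
insert 67 → {67, 47, 43, 42, 40}
treat next patient → 67; now {47, 43, 42, 40}
treat next patient → 47; now {43, 42, 40}
insert 45 → {45, 43, 42, 40}
insert 58 → {58, 45, 43, 42, 40}
insert 56 → {58, 56, 45, 43, 42, 40}
treat next patient → 58; now {56, 45, 43, 42, 40}
insert 57 → {57, 56, 45, 43, 42, 40}
insert 46 → {57, 56, 46, 45, 43, 42, 40}
treat next patient → 57; now {56, 46, 45, 43, 42, 40}
insert 49 → {56, 49, 46, 45, 43, 42, 40}
treat next patient → 56; now {49, 46, 45, 43, 42, 40}
insert 44 → {49, 46, 45, 44, 43, 42, 40}
insert 55 → {55, 49, 46, 45, 44, 43, 42, 40}
treat next patient → 55; now {49, 46, 45, 44, 43, 42, 40}

[49, 46, 45, 44, 43, 42, 40]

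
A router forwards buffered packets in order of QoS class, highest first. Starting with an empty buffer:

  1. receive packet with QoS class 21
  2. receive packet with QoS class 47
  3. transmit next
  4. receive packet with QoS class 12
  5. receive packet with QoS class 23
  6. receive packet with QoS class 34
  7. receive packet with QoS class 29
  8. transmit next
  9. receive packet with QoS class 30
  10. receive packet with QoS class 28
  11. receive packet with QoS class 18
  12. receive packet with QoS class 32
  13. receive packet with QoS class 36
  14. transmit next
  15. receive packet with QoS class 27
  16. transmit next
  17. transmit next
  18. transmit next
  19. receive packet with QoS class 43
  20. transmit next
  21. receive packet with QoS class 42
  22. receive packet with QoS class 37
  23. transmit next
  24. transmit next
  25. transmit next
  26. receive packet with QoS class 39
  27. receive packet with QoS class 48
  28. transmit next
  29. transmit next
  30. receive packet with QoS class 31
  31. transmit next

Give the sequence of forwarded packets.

insert 21 → {21}
insert 47 → {47, 21}
transmit next → 47; now {21}
insert 12 → {21, 12}
insert 23 → {23, 21, 12}
insert 34 → {34, 23, 21, 12}
insert 29 → {34, 29, 23, 21, 12}
transmit next → 34; now {29, 23, 21, 12}
insert 30 → {30, 29, 23, 21, 12}
insert 28 → {30, 29, 28, 23, 21, 12}
insert 18 → {30, 29, 28, 23, 21, 18, 12}
insert 32 → {32, 30, 29, 28, 23, 21, 18, 12}
insert 36 → {36, 32, 30, 29, 28, 23, 21, 18, 12}
transmit next → 36; now {32, 30, 29, 28, 23, 21, 18, 12}
insert 27 → {32, 30, 29, 28, 27, 23, 21, 18, 12}
transmit next → 32; now {30, 29, 28, 27, 23, 21, 18, 12}
transmit next → 30; now {29, 28, 27, 23, 21, 18, 12}
transmit next → 29; now {28, 27, 23, 21, 18, 12}
insert 43 → {43, 28, 27, 23, 21, 18, 12}
transmit next → 43; now {28, 27, 23, 21, 18, 12}
insert 42 → {42, 28, 27, 23, 21, 18, 12}
insert 37 → {42, 37, 28, 27, 23, 21, 18, 12}
transmit next → 42; now {37, 28, 27, 23, 21, 18, 12}
transmit next → 37; now {28, 27, 23, 21, 18, 12}
transmit next → 28; now {27, 23, 21, 18, 12}
insert 39 → {39, 27, 23, 21, 18, 12}
insert 48 → {48, 39, 27, 23, 21, 18, 12}
transmit next → 48; now {39, 27, 23, 21, 18, 12}
transmit next → 39; now {27, 23, 21, 18, 12}
insert 31 → {31, 27, 23, 21, 18, 12}
transmit next → 31; now {27, 23, 21, 18, 12}

47 → 34 → 36 → 32 → 30 → 29 → 43 → 42 → 37 → 28 → 48 → 39 → 31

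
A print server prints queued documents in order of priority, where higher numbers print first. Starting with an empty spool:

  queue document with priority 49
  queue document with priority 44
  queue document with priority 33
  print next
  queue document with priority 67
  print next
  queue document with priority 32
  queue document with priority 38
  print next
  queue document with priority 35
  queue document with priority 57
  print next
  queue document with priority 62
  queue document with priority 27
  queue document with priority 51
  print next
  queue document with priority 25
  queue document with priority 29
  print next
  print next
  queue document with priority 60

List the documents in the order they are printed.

[49, 67, 44, 57, 62, 51, 38]

insert 49 → {49}
insert 44 → {49, 44}
insert 33 → {49, 44, 33}
print next → 49; now {44, 33}
insert 67 → {67, 44, 33}
print next → 67; now {44, 33}
insert 32 → {44, 33, 32}
insert 38 → {44, 38, 33, 32}
print next → 44; now {38, 33, 32}
insert 35 → {38, 35, 33, 32}
insert 57 → {57, 38, 35, 33, 32}
print next → 57; now {38, 35, 33, 32}
insert 62 → {62, 38, 35, 33, 32}
insert 27 → {62, 38, 35, 33, 32, 27}
insert 51 → {62, 51, 38, 35, 33, 32, 27}
print next → 62; now {51, 38, 35, 33, 32, 27}
insert 25 → {51, 38, 35, 33, 32, 27, 25}
insert 29 → {51, 38, 35, 33, 32, 29, 27, 25}
print next → 51; now {38, 35, 33, 32, 29, 27, 25}
print next → 38; now {35, 33, 32, 29, 27, 25}
insert 60 → {60, 35, 33, 32, 29, 27, 25}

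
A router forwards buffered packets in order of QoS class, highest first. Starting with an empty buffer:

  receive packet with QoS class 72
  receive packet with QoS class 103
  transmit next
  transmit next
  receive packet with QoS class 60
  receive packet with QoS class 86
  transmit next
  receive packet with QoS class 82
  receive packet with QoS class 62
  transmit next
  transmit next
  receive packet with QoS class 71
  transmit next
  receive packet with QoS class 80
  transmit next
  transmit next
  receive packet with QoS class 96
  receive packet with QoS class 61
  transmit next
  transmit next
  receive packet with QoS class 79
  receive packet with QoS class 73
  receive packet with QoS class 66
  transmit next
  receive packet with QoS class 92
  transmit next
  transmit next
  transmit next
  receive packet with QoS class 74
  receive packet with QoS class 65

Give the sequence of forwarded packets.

insert 72 → {72}
insert 103 → {103, 72}
transmit next → 103; now {72}
transmit next → 72; now {}
insert 60 → {60}
insert 86 → {86, 60}
transmit next → 86; now {60}
insert 82 → {82, 60}
insert 62 → {82, 62, 60}
transmit next → 82; now {62, 60}
transmit next → 62; now {60}
insert 71 → {71, 60}
transmit next → 71; now {60}
insert 80 → {80, 60}
transmit next → 80; now {60}
transmit next → 60; now {}
insert 96 → {96}
insert 61 → {96, 61}
transmit next → 96; now {61}
transmit next → 61; now {}
insert 79 → {79}
insert 73 → {79, 73}
insert 66 → {79, 73, 66}
transmit next → 79; now {73, 66}
insert 92 → {92, 73, 66}
transmit next → 92; now {73, 66}
transmit next → 73; now {66}
transmit next → 66; now {}
insert 74 → {74}
insert 65 → {74, 65}

103, 72, 86, 82, 62, 71, 80, 60, 96, 61, 79, 92, 73, 66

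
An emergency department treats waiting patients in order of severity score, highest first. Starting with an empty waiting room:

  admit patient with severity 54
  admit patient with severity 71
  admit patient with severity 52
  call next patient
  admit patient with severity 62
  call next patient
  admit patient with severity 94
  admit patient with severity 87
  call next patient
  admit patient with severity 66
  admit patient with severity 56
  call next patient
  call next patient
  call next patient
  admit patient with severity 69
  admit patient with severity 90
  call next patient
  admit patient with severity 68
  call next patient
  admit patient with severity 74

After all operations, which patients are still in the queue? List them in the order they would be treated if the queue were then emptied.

74 → 68 → 54 → 52

insert 54 → {54}
insert 71 → {71, 54}
insert 52 → {71, 54, 52}
call next patient → 71; now {54, 52}
insert 62 → {62, 54, 52}
call next patient → 62; now {54, 52}
insert 94 → {94, 54, 52}
insert 87 → {94, 87, 54, 52}
call next patient → 94; now {87, 54, 52}
insert 66 → {87, 66, 54, 52}
insert 56 → {87, 66, 56, 54, 52}
call next patient → 87; now {66, 56, 54, 52}
call next patient → 66; now {56, 54, 52}
call next patient → 56; now {54, 52}
insert 69 → {69, 54, 52}
insert 90 → {90, 69, 54, 52}
call next patient → 90; now {69, 54, 52}
insert 68 → {69, 68, 54, 52}
call next patient → 69; now {68, 54, 52}
insert 74 → {74, 68, 54, 52}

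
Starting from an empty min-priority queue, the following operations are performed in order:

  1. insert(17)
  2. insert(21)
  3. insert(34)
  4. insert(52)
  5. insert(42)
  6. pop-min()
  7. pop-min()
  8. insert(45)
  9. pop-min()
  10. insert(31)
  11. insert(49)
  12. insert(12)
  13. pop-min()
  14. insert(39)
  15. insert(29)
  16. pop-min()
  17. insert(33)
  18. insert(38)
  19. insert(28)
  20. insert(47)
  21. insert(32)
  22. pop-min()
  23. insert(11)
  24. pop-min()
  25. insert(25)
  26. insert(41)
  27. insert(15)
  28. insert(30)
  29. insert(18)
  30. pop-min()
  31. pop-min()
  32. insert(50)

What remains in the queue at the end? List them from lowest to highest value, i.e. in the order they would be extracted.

25 → 30 → 31 → 32 → 33 → 38 → 39 → 41 → 42 → 45 → 47 → 49 → 50 → 52

insert 17 → {17}
insert 21 → {17, 21}
insert 34 → {17, 21, 34}
insert 52 → {17, 21, 34, 52}
insert 42 → {17, 21, 34, 42, 52}
pop-min → 17; now {21, 34, 42, 52}
pop-min → 21; now {34, 42, 52}
insert 45 → {34, 42, 45, 52}
pop-min → 34; now {42, 45, 52}
insert 31 → {31, 42, 45, 52}
insert 49 → {31, 42, 45, 49, 52}
insert 12 → {12, 31, 42, 45, 49, 52}
pop-min → 12; now {31, 42, 45, 49, 52}
insert 39 → {31, 39, 42, 45, 49, 52}
insert 29 → {29, 31, 39, 42, 45, 49, 52}
pop-min → 29; now {31, 39, 42, 45, 49, 52}
insert 33 → {31, 33, 39, 42, 45, 49, 52}
insert 38 → {31, 33, 38, 39, 42, 45, 49, 52}
insert 28 → {28, 31, 33, 38, 39, 42, 45, 49, 52}
insert 47 → {28, 31, 33, 38, 39, 42, 45, 47, 49, 52}
insert 32 → {28, 31, 32, 33, 38, 39, 42, 45, 47, 49, 52}
pop-min → 28; now {31, 32, 33, 38, 39, 42, 45, 47, 49, 52}
insert 11 → {11, 31, 32, 33, 38, 39, 42, 45, 47, 49, 52}
pop-min → 11; now {31, 32, 33, 38, 39, 42, 45, 47, 49, 52}
insert 25 → {25, 31, 32, 33, 38, 39, 42, 45, 47, 49, 52}
insert 41 → {25, 31, 32, 33, 38, 39, 41, 42, 45, 47, 49, 52}
insert 15 → {15, 25, 31, 32, 33, 38, 39, 41, 42, 45, 47, 49, 52}
insert 30 → {15, 25, 30, 31, 32, 33, 38, 39, 41, 42, 45, 47, 49, 52}
insert 18 → {15, 18, 25, 30, 31, 32, 33, 38, 39, 41, 42, 45, 47, 49, 52}
pop-min → 15; now {18, 25, 30, 31, 32, 33, 38, 39, 41, 42, 45, 47, 49, 52}
pop-min → 18; now {25, 30, 31, 32, 33, 38, 39, 41, 42, 45, 47, 49, 52}
insert 50 → {25, 30, 31, 32, 33, 38, 39, 41, 42, 45, 47, 49, 50, 52}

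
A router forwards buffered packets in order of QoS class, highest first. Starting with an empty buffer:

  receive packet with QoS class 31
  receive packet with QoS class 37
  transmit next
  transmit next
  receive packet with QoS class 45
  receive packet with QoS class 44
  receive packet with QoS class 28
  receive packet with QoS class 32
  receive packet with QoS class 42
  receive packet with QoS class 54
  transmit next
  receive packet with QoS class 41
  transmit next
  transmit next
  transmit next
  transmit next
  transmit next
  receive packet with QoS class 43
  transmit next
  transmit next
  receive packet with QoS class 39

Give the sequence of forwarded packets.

insert 31 → {31}
insert 37 → {37, 31}
transmit next → 37; now {31}
transmit next → 31; now {}
insert 45 → {45}
insert 44 → {45, 44}
insert 28 → {45, 44, 28}
insert 32 → {45, 44, 32, 28}
insert 42 → {45, 44, 42, 32, 28}
insert 54 → {54, 45, 44, 42, 32, 28}
transmit next → 54; now {45, 44, 42, 32, 28}
insert 41 → {45, 44, 42, 41, 32, 28}
transmit next → 45; now {44, 42, 41, 32, 28}
transmit next → 44; now {42, 41, 32, 28}
transmit next → 42; now {41, 32, 28}
transmit next → 41; now {32, 28}
transmit next → 32; now {28}
insert 43 → {43, 28}
transmit next → 43; now {28}
transmit next → 28; now {}
insert 39 → {39}

37 → 31 → 54 → 45 → 44 → 42 → 41 → 32 → 43 → 28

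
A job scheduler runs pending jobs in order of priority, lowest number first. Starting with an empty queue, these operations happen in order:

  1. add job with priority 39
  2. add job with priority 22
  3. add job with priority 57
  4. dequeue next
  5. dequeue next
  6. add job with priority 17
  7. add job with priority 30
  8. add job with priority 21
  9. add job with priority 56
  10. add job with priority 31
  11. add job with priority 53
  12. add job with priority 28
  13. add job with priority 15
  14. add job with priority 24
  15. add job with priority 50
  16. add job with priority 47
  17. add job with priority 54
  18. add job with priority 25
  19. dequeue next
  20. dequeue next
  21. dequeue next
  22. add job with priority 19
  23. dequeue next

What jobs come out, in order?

insert 39 → {39}
insert 22 → {22, 39}
insert 57 → {22, 39, 57}
dequeue next → 22; now {39, 57}
dequeue next → 39; now {57}
insert 17 → {17, 57}
insert 30 → {17, 30, 57}
insert 21 → {17, 21, 30, 57}
insert 56 → {17, 21, 30, 56, 57}
insert 31 → {17, 21, 30, 31, 56, 57}
insert 53 → {17, 21, 30, 31, 53, 56, 57}
insert 28 → {17, 21, 28, 30, 31, 53, 56, 57}
insert 15 → {15, 17, 21, 28, 30, 31, 53, 56, 57}
insert 24 → {15, 17, 21, 24, 28, 30, 31, 53, 56, 57}
insert 50 → {15, 17, 21, 24, 28, 30, 31, 50, 53, 56, 57}
insert 47 → {15, 17, 21, 24, 28, 30, 31, 47, 50, 53, 56, 57}
insert 54 → {15, 17, 21, 24, 28, 30, 31, 47, 50, 53, 54, 56, 57}
insert 25 → {15, 17, 21, 24, 25, 28, 30, 31, 47, 50, 53, 54, 56, 57}
dequeue next → 15; now {17, 21, 24, 25, 28, 30, 31, 47, 50, 53, 54, 56, 57}
dequeue next → 17; now {21, 24, 25, 28, 30, 31, 47, 50, 53, 54, 56, 57}
dequeue next → 21; now {24, 25, 28, 30, 31, 47, 50, 53, 54, 56, 57}
insert 19 → {19, 24, 25, 28, 30, 31, 47, 50, 53, 54, 56, 57}
dequeue next → 19; now {24, 25, 28, 30, 31, 47, 50, 53, 54, 56, 57}

22, 39, 15, 17, 21, 19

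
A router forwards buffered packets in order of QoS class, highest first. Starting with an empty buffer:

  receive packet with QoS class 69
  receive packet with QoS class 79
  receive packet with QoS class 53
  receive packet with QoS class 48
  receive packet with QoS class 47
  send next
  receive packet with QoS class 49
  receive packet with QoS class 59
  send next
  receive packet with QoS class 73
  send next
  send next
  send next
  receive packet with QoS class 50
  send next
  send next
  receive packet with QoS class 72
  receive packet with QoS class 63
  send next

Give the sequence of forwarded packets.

insert 69 → {69}
insert 79 → {79, 69}
insert 53 → {79, 69, 53}
insert 48 → {79, 69, 53, 48}
insert 47 → {79, 69, 53, 48, 47}
send next → 79; now {69, 53, 48, 47}
insert 49 → {69, 53, 49, 48, 47}
insert 59 → {69, 59, 53, 49, 48, 47}
send next → 69; now {59, 53, 49, 48, 47}
insert 73 → {73, 59, 53, 49, 48, 47}
send next → 73; now {59, 53, 49, 48, 47}
send next → 59; now {53, 49, 48, 47}
send next → 53; now {49, 48, 47}
insert 50 → {50, 49, 48, 47}
send next → 50; now {49, 48, 47}
send next → 49; now {48, 47}
insert 72 → {72, 48, 47}
insert 63 → {72, 63, 48, 47}
send next → 72; now {63, 48, 47}

[79, 69, 73, 59, 53, 50, 49, 72]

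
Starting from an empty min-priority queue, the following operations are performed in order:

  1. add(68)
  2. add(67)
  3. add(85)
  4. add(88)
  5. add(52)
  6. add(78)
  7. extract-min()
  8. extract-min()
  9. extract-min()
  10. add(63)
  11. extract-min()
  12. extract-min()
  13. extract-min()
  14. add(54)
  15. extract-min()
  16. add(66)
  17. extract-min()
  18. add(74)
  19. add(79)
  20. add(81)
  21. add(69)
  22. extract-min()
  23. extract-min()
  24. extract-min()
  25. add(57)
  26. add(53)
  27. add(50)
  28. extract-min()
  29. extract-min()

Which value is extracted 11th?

insert 68 → {68}
insert 67 → {67, 68}
insert 85 → {67, 68, 85}
insert 88 → {67, 68, 85, 88}
insert 52 → {52, 67, 68, 85, 88}
insert 78 → {52, 67, 68, 78, 85, 88}
extract-min → 52; now {67, 68, 78, 85, 88}
extract-min → 67; now {68, 78, 85, 88}
extract-min → 68; now {78, 85, 88}
insert 63 → {63, 78, 85, 88}
extract-min → 63; now {78, 85, 88}
extract-min → 78; now {85, 88}
extract-min → 85; now {88}
insert 54 → {54, 88}
extract-min → 54; now {88}
insert 66 → {66, 88}
extract-min → 66; now {88}
insert 74 → {74, 88}
insert 79 → {74, 79, 88}
insert 81 → {74, 79, 81, 88}
insert 69 → {69, 74, 79, 81, 88}
extract-min → 69; now {74, 79, 81, 88}
extract-min → 74; now {79, 81, 88}
extract-min → 79; now {81, 88}
insert 57 → {57, 81, 88}
insert 53 → {53, 57, 81, 88}
insert 50 → {50, 53, 57, 81, 88}
extract-min → 50; now {53, 57, 81, 88}
extract-min → 53; now {57, 81, 88}

79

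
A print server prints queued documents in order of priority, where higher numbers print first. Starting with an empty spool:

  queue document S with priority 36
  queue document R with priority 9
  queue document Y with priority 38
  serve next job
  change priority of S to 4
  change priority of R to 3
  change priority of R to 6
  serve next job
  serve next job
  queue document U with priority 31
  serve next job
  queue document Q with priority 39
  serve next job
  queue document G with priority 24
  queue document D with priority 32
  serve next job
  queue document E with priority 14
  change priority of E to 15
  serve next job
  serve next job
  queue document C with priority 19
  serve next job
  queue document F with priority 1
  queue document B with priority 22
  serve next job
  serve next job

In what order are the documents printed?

Y, R, S, U, Q, D, G, E, C, B, F

add S (priority 36) → {S:36}
add R (priority 9) → {S:36, R:9}
add Y (priority 38) → {Y:38, S:36, R:9}
serve next job → Y; now {S:36, R:9}
update S to priority 4 → {R:9, S:4}
update R to priority 3 → {S:4, R:3}
update R to priority 6 → {R:6, S:4}
serve next job → R; now {S:4}
serve next job → S; now {}
add U (priority 31) → {U:31}
serve next job → U; now {}
add Q (priority 39) → {Q:39}
serve next job → Q; now {}
add G (priority 24) → {G:24}
add D (priority 32) → {D:32, G:24}
serve next job → D; now {G:24}
add E (priority 14) → {G:24, E:14}
update E to priority 15 → {G:24, E:15}
serve next job → G; now {E:15}
serve next job → E; now {}
add C (priority 19) → {C:19}
serve next job → C; now {}
add F (priority 1) → {F:1}
add B (priority 22) → {B:22, F:1}
serve next job → B; now {F:1}
serve next job → F; now {}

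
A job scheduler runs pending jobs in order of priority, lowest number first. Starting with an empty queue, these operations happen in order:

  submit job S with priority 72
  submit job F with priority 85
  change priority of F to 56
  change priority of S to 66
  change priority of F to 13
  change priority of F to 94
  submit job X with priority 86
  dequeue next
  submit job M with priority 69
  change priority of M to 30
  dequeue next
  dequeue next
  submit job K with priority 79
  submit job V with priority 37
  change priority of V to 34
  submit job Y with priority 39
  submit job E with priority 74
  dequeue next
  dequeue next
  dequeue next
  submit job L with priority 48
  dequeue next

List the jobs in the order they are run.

add S (priority 72) → {S:72}
add F (priority 85) → {S:72, F:85}
update F to priority 56 → {F:56, S:72}
update S to priority 66 → {F:56, S:66}
update F to priority 13 → {F:13, S:66}
update F to priority 94 → {S:66, F:94}
add X (priority 86) → {S:66, X:86, F:94}
dequeue next → S; now {X:86, F:94}
add M (priority 69) → {M:69, X:86, F:94}
update M to priority 30 → {M:30, X:86, F:94}
dequeue next → M; now {X:86, F:94}
dequeue next → X; now {F:94}
add K (priority 79) → {K:79, F:94}
add V (priority 37) → {V:37, K:79, F:94}
update V to priority 34 → {V:34, K:79, F:94}
add Y (priority 39) → {V:34, Y:39, K:79, F:94}
add E (priority 74) → {V:34, Y:39, E:74, K:79, F:94}
dequeue next → V; now {Y:39, E:74, K:79, F:94}
dequeue next → Y; now {E:74, K:79, F:94}
dequeue next → E; now {K:79, F:94}
add L (priority 48) → {L:48, K:79, F:94}
dequeue next → L; now {K:79, F:94}

S → M → X → V → Y → E → L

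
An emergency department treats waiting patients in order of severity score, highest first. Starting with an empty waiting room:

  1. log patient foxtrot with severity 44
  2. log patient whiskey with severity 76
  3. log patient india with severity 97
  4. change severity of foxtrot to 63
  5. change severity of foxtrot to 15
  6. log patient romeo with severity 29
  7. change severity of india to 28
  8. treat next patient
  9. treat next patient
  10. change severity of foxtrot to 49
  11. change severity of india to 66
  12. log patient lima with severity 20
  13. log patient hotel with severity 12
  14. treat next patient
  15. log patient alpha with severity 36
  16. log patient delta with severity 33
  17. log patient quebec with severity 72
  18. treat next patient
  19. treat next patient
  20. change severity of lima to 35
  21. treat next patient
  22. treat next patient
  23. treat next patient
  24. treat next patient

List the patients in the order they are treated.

whiskey, romeo, india, quebec, foxtrot, alpha, lima, delta, hotel

add foxtrot (severity 44) → {foxtrot:44}
add whiskey (severity 76) → {whiskey:76, foxtrot:44}
add india (severity 97) → {india:97, whiskey:76, foxtrot:44}
update foxtrot to severity 63 → {india:97, whiskey:76, foxtrot:63}
update foxtrot to severity 15 → {india:97, whiskey:76, foxtrot:15}
add romeo (severity 29) → {india:97, whiskey:76, romeo:29, foxtrot:15}
update india to severity 28 → {whiskey:76, romeo:29, india:28, foxtrot:15}
treat next patient → whiskey; now {romeo:29, india:28, foxtrot:15}
treat next patient → romeo; now {india:28, foxtrot:15}
update foxtrot to severity 49 → {foxtrot:49, india:28}
update india to severity 66 → {india:66, foxtrot:49}
add lima (severity 20) → {india:66, foxtrot:49, lima:20}
add hotel (severity 12) → {india:66, foxtrot:49, lima:20, hotel:12}
treat next patient → india; now {foxtrot:49, lima:20, hotel:12}
add alpha (severity 36) → {foxtrot:49, alpha:36, lima:20, hotel:12}
add delta (severity 33) → {foxtrot:49, alpha:36, delta:33, lima:20, hotel:12}
add quebec (severity 72) → {quebec:72, foxtrot:49, alpha:36, delta:33, lima:20, hotel:12}
treat next patient → quebec; now {foxtrot:49, alpha:36, delta:33, lima:20, hotel:12}
treat next patient → foxtrot; now {alpha:36, delta:33, lima:20, hotel:12}
update lima to severity 35 → {alpha:36, lima:35, delta:33, hotel:12}
treat next patient → alpha; now {lima:35, delta:33, hotel:12}
treat next patient → lima; now {delta:33, hotel:12}
treat next patient → delta; now {hotel:12}
treat next patient → hotel; now {}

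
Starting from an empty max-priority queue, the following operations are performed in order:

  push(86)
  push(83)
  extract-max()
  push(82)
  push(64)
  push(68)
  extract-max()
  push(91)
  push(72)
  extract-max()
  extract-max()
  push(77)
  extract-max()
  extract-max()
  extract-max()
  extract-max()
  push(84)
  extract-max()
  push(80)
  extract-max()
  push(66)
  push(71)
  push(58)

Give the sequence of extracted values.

insert 86 → {86}
insert 83 → {86, 83}
extract-max → 86; now {83}
insert 82 → {83, 82}
insert 64 → {83, 82, 64}
insert 68 → {83, 82, 68, 64}
extract-max → 83; now {82, 68, 64}
insert 91 → {91, 82, 68, 64}
insert 72 → {91, 82, 72, 68, 64}
extract-max → 91; now {82, 72, 68, 64}
extract-max → 82; now {72, 68, 64}
insert 77 → {77, 72, 68, 64}
extract-max → 77; now {72, 68, 64}
extract-max → 72; now {68, 64}
extract-max → 68; now {64}
extract-max → 64; now {}
insert 84 → {84}
extract-max → 84; now {}
insert 80 → {80}
extract-max → 80; now {}
insert 66 → {66}
insert 71 → {71, 66}
insert 58 → {71, 66, 58}

86, 83, 91, 82, 77, 72, 68, 64, 84, 80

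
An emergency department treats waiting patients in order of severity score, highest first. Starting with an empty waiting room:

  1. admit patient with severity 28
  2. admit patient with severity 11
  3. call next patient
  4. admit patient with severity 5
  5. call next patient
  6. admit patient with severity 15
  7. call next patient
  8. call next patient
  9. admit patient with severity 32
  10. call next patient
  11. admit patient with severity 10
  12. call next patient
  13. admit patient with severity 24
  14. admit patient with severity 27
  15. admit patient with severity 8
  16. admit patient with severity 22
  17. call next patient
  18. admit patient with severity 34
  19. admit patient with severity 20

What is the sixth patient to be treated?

10

insert 28 → {28}
insert 11 → {28, 11}
call next patient → 28; now {11}
insert 5 → {11, 5}
call next patient → 11; now {5}
insert 15 → {15, 5}
call next patient → 15; now {5}
call next patient → 5; now {}
insert 32 → {32}
call next patient → 32; now {}
insert 10 → {10}
call next patient → 10; now {}
insert 24 → {24}
insert 27 → {27, 24}
insert 8 → {27, 24, 8}
insert 22 → {27, 24, 22, 8}
call next patient → 27; now {24, 22, 8}
insert 34 → {34, 24, 22, 8}
insert 20 → {34, 24, 22, 20, 8}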